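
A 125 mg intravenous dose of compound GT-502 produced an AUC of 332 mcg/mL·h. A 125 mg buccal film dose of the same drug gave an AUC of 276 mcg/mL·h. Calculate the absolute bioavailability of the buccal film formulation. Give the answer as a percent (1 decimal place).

F = (AUC_ev / D_ev) / (AUC_iv / D_iv)
  = (276/125) / (332/125)
  = 2.208 / 2.656 = 0.8313
  = 83.13%

F = 83.1%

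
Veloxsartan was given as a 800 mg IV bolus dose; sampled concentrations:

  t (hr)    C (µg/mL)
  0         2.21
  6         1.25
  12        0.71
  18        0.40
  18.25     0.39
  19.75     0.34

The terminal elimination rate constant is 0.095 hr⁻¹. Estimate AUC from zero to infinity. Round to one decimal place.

AUC = 23.8 µg/mL·hr

Trapezoidal AUC_0→19.75:
  [0→6]: (2.21+1.25)/2 × 6 = 10.38
  [6→12]: (1.25+0.71)/2 × 6 = 5.88
  [12→18]: (0.71+0.40)/2 × 6 = 3.33
  [18→18.25]: (0.40+0.39)/2 × 0.25 = 0.09875
  [18.25→19.75]: (0.39+0.34)/2 × 1.5 = 0.5475
  Sum = 20.23625 µg/mL·hr
Extrapolated tail: C_last / k_e = 0.34 / 0.095 = 3.579
AUC_0→∞ = 20.23625 + 3.579 = 23.81525 µg/mL·hr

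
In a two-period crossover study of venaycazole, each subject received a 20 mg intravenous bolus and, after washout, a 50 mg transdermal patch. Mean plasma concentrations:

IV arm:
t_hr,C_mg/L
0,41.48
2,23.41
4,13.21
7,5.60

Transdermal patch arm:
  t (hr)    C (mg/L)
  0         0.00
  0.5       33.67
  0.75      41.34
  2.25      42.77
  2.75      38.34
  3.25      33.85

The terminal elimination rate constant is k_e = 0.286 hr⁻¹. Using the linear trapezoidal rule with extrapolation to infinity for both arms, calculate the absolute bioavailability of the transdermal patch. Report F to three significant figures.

F = 0.636

Trapezoidal AUC_0→7 (IV):
  [0→2]: (41.48+23.41)/2 × 2 = 64.89
  [2→4]: (23.41+13.21)/2 × 2 = 36.62
  [4→7]: (13.21+5.60)/2 × 3 = 28.215
  Sum = 129.725 mg/L·hr
IV tail: 5.60/0.286 = 19.580; AUC_iv,0→∞ = 129.725 + 19.580 = 149.305 mg/L·hr
Trapezoidal AUC_0→3.25 (transdermal patch):
  [0→0.5]: (0.00+33.67)/2 × 0.5 = 8.4175
  [0.5→0.75]: (33.67+41.34)/2 × 0.25 = 9.37625
  [0.75→2.25]: (41.34+42.77)/2 × 1.5 = 63.0825
  [2.25→2.75]: (42.77+38.34)/2 × 0.5 = 20.2775
  [2.75→3.25]: (38.34+33.85)/2 × 0.5 = 18.0475
  Sum = 119.20125 mg/L·hr
transdermal patch tail: 33.85/0.286 = 118.357; AUC_ev,0→∞ = 119.20125 + 118.357 = 237.55825 mg/L·hr
F = (AUC_ev/D_ev)/(AUC_iv/D_iv) = (237.55825/50)/(149.305/20) = 4.751165/7.46525 = 0.6364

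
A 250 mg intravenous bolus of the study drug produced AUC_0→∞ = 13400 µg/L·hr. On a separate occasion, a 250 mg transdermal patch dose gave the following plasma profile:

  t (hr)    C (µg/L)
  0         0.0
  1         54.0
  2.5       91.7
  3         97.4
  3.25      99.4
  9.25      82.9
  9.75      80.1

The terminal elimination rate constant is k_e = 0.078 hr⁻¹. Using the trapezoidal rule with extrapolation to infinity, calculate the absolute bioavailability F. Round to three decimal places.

F = 0.136

Trapezoidal AUC_0→9.75 (transdermal patch):
  [0→1]: (0.0+54.0)/2 × 1 = 27.0
  [1→2.5]: (54.0+91.7)/2 × 1.5 = 109.275
  [2.5→3]: (91.7+97.4)/2 × 0.5 = 47.275
  [3→3.25]: (97.4+99.4)/2 × 0.25 = 24.6
  [3.25→9.25]: (99.4+82.9)/2 × 6 = 546.9
  [9.25→9.75]: (82.9+80.1)/2 × 0.5 = 40.75
  Sum = 795.8 µg/L·hr
Tail: C_last/k_e = 80.1/0.078 = 1026.923
AUC_0→∞ (transdermal patch) = 795.8 + 1026.923 = 1822.723 µg/L·hr
F = (AUC_ev/D_ev)/(AUC_iv/D_iv) = (1822.723/250)/(13400/250) = 7.290892/53.6 = 0.1360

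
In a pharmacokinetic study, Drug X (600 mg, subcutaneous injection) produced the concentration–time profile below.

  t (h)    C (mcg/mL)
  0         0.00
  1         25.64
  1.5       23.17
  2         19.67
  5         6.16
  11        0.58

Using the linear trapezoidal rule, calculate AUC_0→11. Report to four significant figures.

AUC = 94.70 mcg/mL·h

Trapezoidal AUC_0→11:
  [0→1]: (0.00+25.64)/2 × 1 = 12.82
  [1→1.5]: (25.64+23.17)/2 × 0.5 = 12.2025
  [1.5→2]: (23.17+19.67)/2 × 0.5 = 10.71
  [2→5]: (19.67+6.16)/2 × 3 = 38.745
  [5→11]: (6.16+0.58)/2 × 6 = 20.22
  Sum = 94.6975 mcg/mL·h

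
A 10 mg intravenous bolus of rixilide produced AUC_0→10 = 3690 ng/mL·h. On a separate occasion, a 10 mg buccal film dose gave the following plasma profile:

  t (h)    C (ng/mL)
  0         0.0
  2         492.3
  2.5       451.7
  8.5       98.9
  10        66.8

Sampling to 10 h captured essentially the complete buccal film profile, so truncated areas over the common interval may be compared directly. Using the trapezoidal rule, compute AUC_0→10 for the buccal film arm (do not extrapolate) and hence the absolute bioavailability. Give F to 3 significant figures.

F = 0.679

Trapezoidal AUC_0→10 (buccal film):
  [0→2]: (0.0+492.3)/2 × 2 = 492.3
  [2→2.5]: (492.3+451.7)/2 × 0.5 = 236.0
  [2.5→8.5]: (451.7+98.9)/2 × 6 = 1651.8
  [8.5→10]: (98.9+66.8)/2 × 1.5 = 124.275
  Sum = 2504.375 ng/mL·h
F = (AUC_ev/D_ev)/(AUC_iv/D_iv) = (2504.375/10)/(3690/10) = 250.4375/369 = 0.6787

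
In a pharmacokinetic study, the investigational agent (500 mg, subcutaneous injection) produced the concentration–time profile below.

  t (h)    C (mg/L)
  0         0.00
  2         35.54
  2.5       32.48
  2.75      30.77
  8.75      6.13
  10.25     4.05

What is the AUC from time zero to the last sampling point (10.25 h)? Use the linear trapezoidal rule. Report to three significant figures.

Trapezoidal AUC_0→10.25:
  [0→2]: (0.00+35.54)/2 × 2 = 35.54
  [2→2.5]: (35.54+32.48)/2 × 0.5 = 17.005
  [2.5→2.75]: (32.48+30.77)/2 × 0.25 = 7.90625
  [2.75→8.75]: (30.77+6.13)/2 × 6 = 110.7
  [8.75→10.25]: (6.13+4.05)/2 × 1.5 = 7.635
  Sum = 178.78625 mg/L·h

AUC = 179 mg/L·h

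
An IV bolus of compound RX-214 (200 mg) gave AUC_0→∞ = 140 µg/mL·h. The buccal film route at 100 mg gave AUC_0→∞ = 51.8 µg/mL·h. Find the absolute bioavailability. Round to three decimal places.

F = (AUC_ev / D_ev) / (AUC_iv / D_iv)
  = (51.8/100) / (140/200)
  = 0.518 / 0.7 = 0.7400

F = 0.740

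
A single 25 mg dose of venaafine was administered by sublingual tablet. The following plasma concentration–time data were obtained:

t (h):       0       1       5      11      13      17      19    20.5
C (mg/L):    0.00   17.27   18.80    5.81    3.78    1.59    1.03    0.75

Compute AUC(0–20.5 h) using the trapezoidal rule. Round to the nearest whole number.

Trapezoidal AUC_0→20.5:
  [0→1]: (0.00+17.27)/2 × 1 = 8.635
  [1→5]: (17.27+18.80)/2 × 4 = 72.14
  [5→11]: (18.80+5.81)/2 × 6 = 73.83
  [11→13]: (5.81+3.78)/2 × 2 = 9.59
  [13→17]: (3.78+1.59)/2 × 4 = 10.74
  [17→19]: (1.59+1.03)/2 × 2 = 2.62
  [19→20.5]: (1.03+0.75)/2 × 1.5 = 1.335
  Sum = 178.89 mg/L·h

AUC = 179 mg/L·h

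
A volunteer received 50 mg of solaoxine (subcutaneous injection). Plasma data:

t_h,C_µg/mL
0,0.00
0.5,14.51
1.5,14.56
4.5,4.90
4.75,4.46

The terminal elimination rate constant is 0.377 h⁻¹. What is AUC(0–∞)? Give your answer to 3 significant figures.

Trapezoidal AUC_0→4.75:
  [0→0.5]: (0.00+14.51)/2 × 0.5 = 3.6275
  [0.5→1.5]: (14.51+14.56)/2 × 1 = 14.535
  [1.5→4.5]: (14.56+4.90)/2 × 3 = 29.19
  [4.5→4.75]: (4.90+4.46)/2 × 0.25 = 1.17
  Sum = 48.5225 µg/mL·h
Extrapolated tail: C_last / k_e = 4.46 / 0.377 = 11.830
AUC_0→∞ = 48.5225 + 11.830 = 60.3525 µg/mL·h

AUC = 60.4 µg/mL·h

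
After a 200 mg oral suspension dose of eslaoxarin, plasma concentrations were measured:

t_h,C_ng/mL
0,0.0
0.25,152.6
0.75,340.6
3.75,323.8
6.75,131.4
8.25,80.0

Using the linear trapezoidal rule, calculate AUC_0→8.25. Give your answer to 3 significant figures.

Trapezoidal AUC_0→8.25:
  [0→0.25]: (0.0+152.6)/2 × 0.25 = 19.075
  [0.25→0.75]: (152.6+340.6)/2 × 0.5 = 123.3
  [0.75→3.75]: (340.6+323.8)/2 × 3 = 996.6
  [3.75→6.75]: (323.8+131.4)/2 × 3 = 682.8
  [6.75→8.25]: (131.4+80.0)/2 × 1.5 = 158.55
  Sum = 1980.325 ng/mL·h

AUC = 1980 ng/mL·h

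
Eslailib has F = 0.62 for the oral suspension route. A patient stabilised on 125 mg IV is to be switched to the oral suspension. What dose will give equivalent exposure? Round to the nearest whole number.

D_oral = 202 mg

For equal systemic exposure: F × D_ev = D_iv
D_ev = D_iv / F = 125 / 0.62 = 201.613 mg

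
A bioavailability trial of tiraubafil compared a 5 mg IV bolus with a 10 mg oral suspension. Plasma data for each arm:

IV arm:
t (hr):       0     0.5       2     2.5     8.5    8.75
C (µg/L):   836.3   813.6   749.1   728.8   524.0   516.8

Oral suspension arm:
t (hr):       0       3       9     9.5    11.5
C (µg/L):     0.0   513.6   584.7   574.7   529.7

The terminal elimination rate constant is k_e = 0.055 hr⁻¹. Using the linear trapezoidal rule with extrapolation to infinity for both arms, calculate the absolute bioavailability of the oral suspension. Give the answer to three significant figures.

F = 0.495

Trapezoidal AUC_0→8.75 (IV):
  [0→0.5]: (836.3+813.6)/2 × 0.5 = 412.475
  [0.5→2]: (813.6+749.1)/2 × 1.5 = 1172.025
  [2→2.5]: (749.1+728.8)/2 × 0.5 = 369.475
  [2.5→8.5]: (728.8+524.0)/2 × 6 = 3758.4
  [8.5→8.75]: (524.0+516.8)/2 × 0.25 = 130.1
  Sum = 5842.475 µg/L·hr
IV tail: 516.8/0.055 = 9396.364; AUC_iv,0→∞ = 5842.475 + 9396.364 = 15238.839 µg/L·hr
Trapezoidal AUC_0→11.5 (oral suspension):
  [0→3]: (0.0+513.6)/2 × 3 = 770.4
  [3→9]: (513.6+584.7)/2 × 6 = 3294.9
  [9→9.5]: (584.7+574.7)/2 × 0.5 = 289.85
  [9.5→11.5]: (574.7+529.7)/2 × 2 = 1104.4
  Sum = 5459.55 µg/L·hr
oral suspension tail: 529.7/0.055 = 9630.909; AUC_ev,0→∞ = 5459.55 + 9630.909 = 15090.459 µg/L·hr
F = (AUC_ev/D_ev)/(AUC_iv/D_iv) = (15090.459/10)/(15238.839/5) = 1509.0459/3047.7678 = 0.4951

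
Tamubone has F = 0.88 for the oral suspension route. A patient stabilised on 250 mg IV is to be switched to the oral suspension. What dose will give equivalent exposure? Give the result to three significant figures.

For equal systemic exposure: F × D_ev = D_iv
D_ev = D_iv / F = 250 / 0.88 = 284.091 mg

D_oral = 284 mg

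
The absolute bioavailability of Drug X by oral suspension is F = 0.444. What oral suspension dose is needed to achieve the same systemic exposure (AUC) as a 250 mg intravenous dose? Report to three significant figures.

D_oral = 563 mg

For equal systemic exposure: F × D_ev = D_iv
D_ev = D_iv / F = 250 / 0.444 = 563.063 mg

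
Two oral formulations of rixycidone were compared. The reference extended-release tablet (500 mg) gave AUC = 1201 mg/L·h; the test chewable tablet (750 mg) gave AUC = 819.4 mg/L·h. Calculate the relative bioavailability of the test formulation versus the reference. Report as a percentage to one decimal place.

F_rel = 45.5%

F_rel = (AUC_test/D_test) / (AUC_ref/D_ref)
      = (819.4/750) / (1201/500)
      = 1.09253 / 2.402 = 0.4548 = 45.48%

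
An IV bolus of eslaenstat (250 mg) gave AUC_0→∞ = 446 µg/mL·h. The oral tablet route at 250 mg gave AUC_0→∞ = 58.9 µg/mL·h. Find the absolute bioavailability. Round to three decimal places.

F = 0.132

F = (AUC_ev / D_ev) / (AUC_iv / D_iv)
  = (58.9/250) / (446/250)
  = 0.2356 / 1.784 = 0.1321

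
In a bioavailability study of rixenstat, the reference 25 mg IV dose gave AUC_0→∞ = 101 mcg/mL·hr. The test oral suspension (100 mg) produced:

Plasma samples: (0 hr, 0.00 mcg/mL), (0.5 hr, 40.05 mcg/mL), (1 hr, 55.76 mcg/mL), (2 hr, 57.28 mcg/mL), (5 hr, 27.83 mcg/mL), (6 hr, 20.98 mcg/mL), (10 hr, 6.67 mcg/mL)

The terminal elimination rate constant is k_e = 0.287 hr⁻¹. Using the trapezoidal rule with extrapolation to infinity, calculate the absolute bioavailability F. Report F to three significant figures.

F = 0.795

Trapezoidal AUC_0→10 (oral suspension):
  [0→0.5]: (0.00+40.05)/2 × 0.5 = 10.0125
  [0.5→1]: (40.05+55.76)/2 × 0.5 = 23.9525
  [1→2]: (55.76+57.28)/2 × 1 = 56.52
  [2→5]: (57.28+27.83)/2 × 3 = 127.665
  [5→6]: (27.83+20.98)/2 × 1 = 24.405
  [6→10]: (20.98+6.67)/2 × 4 = 55.3
  Sum = 297.855 mcg/mL·hr
Tail: C_last/k_e = 6.67/0.287 = 23.240
AUC_0→∞ (oral suspension) = 297.855 + 23.240 = 321.095 mcg/mL·hr
F = (AUC_ev/D_ev)/(AUC_iv/D_iv) = (321.095/100)/(101/25) = 3.21095/4.04 = 0.7948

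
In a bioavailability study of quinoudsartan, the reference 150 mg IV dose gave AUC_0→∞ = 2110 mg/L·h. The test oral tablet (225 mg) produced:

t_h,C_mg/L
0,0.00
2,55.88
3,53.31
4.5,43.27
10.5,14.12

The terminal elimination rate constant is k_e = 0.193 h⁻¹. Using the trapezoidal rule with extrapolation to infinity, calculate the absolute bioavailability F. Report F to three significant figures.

F = 0.135

Trapezoidal AUC_0→10.5 (oral tablet):
  [0→2]: (0.00+55.88)/2 × 2 = 55.88
  [2→3]: (55.88+53.31)/2 × 1 = 54.595
  [3→4.5]: (53.31+43.27)/2 × 1.5 = 72.435
  [4.5→10.5]: (43.27+14.12)/2 × 6 = 172.17
  Sum = 355.08 mg/L·h
Tail: C_last/k_e = 14.12/0.193 = 73.161
AUC_0→∞ (oral tablet) = 355.08 + 73.161 = 428.241 mg/L·h
F = (AUC_ev/D_ev)/(AUC_iv/D_iv) = (428.241/225)/(2110/150) = 1.90329/14.0667 = 0.1353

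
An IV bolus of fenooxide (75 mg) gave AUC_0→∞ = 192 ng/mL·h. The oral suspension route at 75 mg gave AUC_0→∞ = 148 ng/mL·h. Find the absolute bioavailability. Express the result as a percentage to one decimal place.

F = 77.1%

F = (AUC_ev / D_ev) / (AUC_iv / D_iv)
  = (148/75) / (192/75)
  = 1.97333 / 2.56 = 0.7708
  = 77.08%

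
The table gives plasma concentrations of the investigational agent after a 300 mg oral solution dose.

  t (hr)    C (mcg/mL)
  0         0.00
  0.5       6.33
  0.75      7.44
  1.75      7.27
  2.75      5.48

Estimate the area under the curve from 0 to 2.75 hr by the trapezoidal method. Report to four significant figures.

AUC = 17.03 mcg/mL·hr

Trapezoidal AUC_0→2.75:
  [0→0.5]: (0.00+6.33)/2 × 0.5 = 1.5825
  [0.5→0.75]: (6.33+7.44)/2 × 0.25 = 1.72125
  [0.75→1.75]: (7.44+7.27)/2 × 1 = 7.355
  [1.75→2.75]: (7.27+5.48)/2 × 1 = 6.375
  Sum = 17.03375 mcg/mL·hr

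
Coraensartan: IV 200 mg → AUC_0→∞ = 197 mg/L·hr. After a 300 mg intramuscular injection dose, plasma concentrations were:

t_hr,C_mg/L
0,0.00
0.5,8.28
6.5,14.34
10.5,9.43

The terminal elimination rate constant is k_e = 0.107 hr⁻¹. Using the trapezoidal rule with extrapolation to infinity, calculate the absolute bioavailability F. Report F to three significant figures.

F = 0.696

Trapezoidal AUC_0→10.5 (intramuscular injection):
  [0→0.5]: (0.00+8.28)/2 × 0.5 = 2.07
  [0.5→6.5]: (8.28+14.34)/2 × 6 = 67.86
  [6.5→10.5]: (14.34+9.43)/2 × 4 = 47.54
  Sum = 117.47 mg/L·hr
Tail: C_last/k_e = 9.43/0.107 = 88.131
AUC_0→∞ (intramuscular injection) = 117.47 + 88.131 = 205.601 mg/L·hr
F = (AUC_ev/D_ev)/(AUC_iv/D_iv) = (205.601/300)/(197/200) = 0.685337/0.985 = 0.6958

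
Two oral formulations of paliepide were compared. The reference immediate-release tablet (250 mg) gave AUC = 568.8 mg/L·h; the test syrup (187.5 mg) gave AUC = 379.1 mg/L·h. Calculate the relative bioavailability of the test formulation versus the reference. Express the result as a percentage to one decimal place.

F_rel = 88.9%

F_rel = (AUC_test/D_test) / (AUC_ref/D_ref)
      = (379.1/187.5) / (568.8/250)
      = 2.02187 / 2.2752 = 0.8887 = 88.87%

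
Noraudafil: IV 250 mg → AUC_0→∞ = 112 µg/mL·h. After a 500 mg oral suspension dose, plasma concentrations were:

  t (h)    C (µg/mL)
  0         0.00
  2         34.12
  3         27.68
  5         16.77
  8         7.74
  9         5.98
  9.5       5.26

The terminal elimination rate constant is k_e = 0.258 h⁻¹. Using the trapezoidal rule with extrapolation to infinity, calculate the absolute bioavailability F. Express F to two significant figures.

Trapezoidal AUC_0→9.5 (oral suspension):
  [0→2]: (0.00+34.12)/2 × 2 = 34.12
  [2→3]: (34.12+27.68)/2 × 1 = 30.9
  [3→5]: (27.68+16.77)/2 × 2 = 44.45
  [5→8]: (16.77+7.74)/2 × 3 = 36.765
  [8→9]: (7.74+5.98)/2 × 1 = 6.86
  [9→9.5]: (5.98+5.26)/2 × 0.5 = 2.81
  Sum = 155.905 µg/mL·h
Tail: C_last/k_e = 5.26/0.258 = 20.388
AUC_0→∞ (oral suspension) = 155.905 + 20.388 = 176.293 µg/mL·h
F = (AUC_ev/D_ev)/(AUC_iv/D_iv) = (176.293/500)/(112/250) = 0.352586/0.448 = 0.7870

F = 0.79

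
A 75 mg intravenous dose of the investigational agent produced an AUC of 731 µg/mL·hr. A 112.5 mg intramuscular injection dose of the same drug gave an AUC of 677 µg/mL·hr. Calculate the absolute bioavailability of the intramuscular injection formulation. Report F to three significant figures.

F = 0.617

F = (AUC_ev / D_ev) / (AUC_iv / D_iv)
  = (677/112.5) / (731/75)
  = 6.01778 / 9.74667 = 0.6174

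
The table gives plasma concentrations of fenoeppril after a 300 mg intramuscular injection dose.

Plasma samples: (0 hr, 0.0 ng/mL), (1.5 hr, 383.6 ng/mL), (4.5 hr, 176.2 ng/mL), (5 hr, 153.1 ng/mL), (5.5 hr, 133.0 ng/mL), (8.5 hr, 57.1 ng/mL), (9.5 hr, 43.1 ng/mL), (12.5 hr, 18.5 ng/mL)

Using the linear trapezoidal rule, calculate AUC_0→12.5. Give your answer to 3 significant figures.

Trapezoidal AUC_0→12.5:
  [0→1.5]: (0.0+383.6)/2 × 1.5 = 287.7
  [1.5→4.5]: (383.6+176.2)/2 × 3 = 839.7
  [4.5→5]: (176.2+153.1)/2 × 0.5 = 82.325
  [5→5.5]: (153.1+133.0)/2 × 0.5 = 71.525
  [5.5→8.5]: (133.0+57.1)/2 × 3 = 285.15
  [8.5→9.5]: (57.1+43.1)/2 × 1 = 50.1
  [9.5→12.5]: (43.1+18.5)/2 × 3 = 92.4
  Sum = 1708.9 ng/mL·hr

AUC = 1710 ng/mL·hr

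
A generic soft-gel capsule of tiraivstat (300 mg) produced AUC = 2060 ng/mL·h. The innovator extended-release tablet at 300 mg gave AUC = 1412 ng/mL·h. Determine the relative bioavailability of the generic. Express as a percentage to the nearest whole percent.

F_rel = (AUC_test/D_test) / (AUC_ref/D_ref)
      = (2060/300) / (1412/300)
      = 6.86667 / 4.70667 = 1.4589 = 145.89%

F_rel = 146%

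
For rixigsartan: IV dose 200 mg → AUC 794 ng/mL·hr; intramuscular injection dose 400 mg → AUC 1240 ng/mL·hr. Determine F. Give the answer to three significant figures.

F = (AUC_ev / D_ev) / (AUC_iv / D_iv)
  = (1240/400) / (794/200)
  = 3.1 / 3.97 = 0.7809

F = 0.781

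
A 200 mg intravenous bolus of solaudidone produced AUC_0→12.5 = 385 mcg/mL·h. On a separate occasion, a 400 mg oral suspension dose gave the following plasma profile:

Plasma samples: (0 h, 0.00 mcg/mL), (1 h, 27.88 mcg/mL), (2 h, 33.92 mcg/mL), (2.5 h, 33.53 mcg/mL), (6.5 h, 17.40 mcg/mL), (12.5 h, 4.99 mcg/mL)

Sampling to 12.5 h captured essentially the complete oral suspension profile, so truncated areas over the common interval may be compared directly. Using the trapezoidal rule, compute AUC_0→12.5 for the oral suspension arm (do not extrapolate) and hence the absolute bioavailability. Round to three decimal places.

Trapezoidal AUC_0→12.5 (oral suspension):
  [0→1]: (0.00+27.88)/2 × 1 = 13.94
  [1→2]: (27.88+33.92)/2 × 1 = 30.9
  [2→2.5]: (33.92+33.53)/2 × 0.5 = 16.8625
  [2.5→6.5]: (33.53+17.40)/2 × 4 = 101.86
  [6.5→12.5]: (17.40+4.99)/2 × 6 = 67.17
  Sum = 230.7325 mcg/mL·h
F = (AUC_ev/D_ev)/(AUC_iv/D_iv) = (230.7325/400)/(385/200) = 0.57683125/1.925 = 0.2997

F = 0.300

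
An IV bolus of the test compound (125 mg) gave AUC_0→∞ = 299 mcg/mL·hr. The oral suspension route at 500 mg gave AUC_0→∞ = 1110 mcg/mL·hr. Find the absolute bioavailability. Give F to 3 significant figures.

F = 0.928

F = (AUC_ev / D_ev) / (AUC_iv / D_iv)
  = (1110/500) / (299/125)
  = 2.22 / 2.392 = 0.9281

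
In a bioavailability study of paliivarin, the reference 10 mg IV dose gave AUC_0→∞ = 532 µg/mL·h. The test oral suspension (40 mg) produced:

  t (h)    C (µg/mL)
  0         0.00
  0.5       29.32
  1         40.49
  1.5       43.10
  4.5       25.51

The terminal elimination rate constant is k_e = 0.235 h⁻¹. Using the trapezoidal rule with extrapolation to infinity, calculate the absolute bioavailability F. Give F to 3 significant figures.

Trapezoidal AUC_0→4.5 (oral suspension):
  [0→0.5]: (0.00+29.32)/2 × 0.5 = 7.33
  [0.5→1]: (29.32+40.49)/2 × 0.5 = 17.4525
  [1→1.5]: (40.49+43.10)/2 × 0.5 = 20.8975
  [1.5→4.5]: (43.10+25.51)/2 × 3 = 102.915
  Sum = 148.595 µg/mL·h
Tail: C_last/k_e = 25.51/0.235 = 108.553
AUC_0→∞ (oral suspension) = 148.595 + 108.553 = 257.148 µg/mL·h
F = (AUC_ev/D_ev)/(AUC_iv/D_iv) = (257.148/40)/(532/10) = 6.4287/53.2 = 0.1208

F = 0.121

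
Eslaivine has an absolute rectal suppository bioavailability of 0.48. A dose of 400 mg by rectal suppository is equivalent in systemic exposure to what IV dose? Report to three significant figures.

D_iv = 192 mg

Systemic exposure from an extravascular dose = F × D_ev, so the equivalent IV dose is F × D_ev.
D_iv = F × D_ev = 0.48 × 400 = 192 mg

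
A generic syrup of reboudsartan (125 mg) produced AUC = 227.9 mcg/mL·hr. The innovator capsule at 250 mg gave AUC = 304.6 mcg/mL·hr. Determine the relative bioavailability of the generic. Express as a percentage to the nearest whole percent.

F_rel = 150%

F_rel = (AUC_test/D_test) / (AUC_ref/D_ref)
      = (227.9/125) / (304.6/250)
      = 1.8232 / 1.2184 = 1.4964 = 149.64%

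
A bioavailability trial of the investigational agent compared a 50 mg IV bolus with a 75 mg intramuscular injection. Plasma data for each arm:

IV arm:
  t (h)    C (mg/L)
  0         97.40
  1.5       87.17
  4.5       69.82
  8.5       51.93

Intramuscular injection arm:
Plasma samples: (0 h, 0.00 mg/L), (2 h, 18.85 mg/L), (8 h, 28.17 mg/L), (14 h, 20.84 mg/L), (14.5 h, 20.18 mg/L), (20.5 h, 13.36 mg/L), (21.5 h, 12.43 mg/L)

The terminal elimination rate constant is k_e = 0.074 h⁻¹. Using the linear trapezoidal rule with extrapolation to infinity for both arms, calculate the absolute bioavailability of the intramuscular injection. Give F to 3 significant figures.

F = 0.303

Trapezoidal AUC_0→8.5 (IV):
  [0→1.5]: (97.40+87.17)/2 × 1.5 = 138.4275
  [1.5→4.5]: (87.17+69.82)/2 × 3 = 235.485
  [4.5→8.5]: (69.82+51.93)/2 × 4 = 243.5
  Sum = 617.4125 mg/L·h
IV tail: 51.93/0.074 = 701.757; AUC_iv,0→∞ = 617.4125 + 701.757 = 1319.1695 mg/L·h
Trapezoidal AUC_0→21.5 (intramuscular injection):
  [0→2]: (0.00+18.85)/2 × 2 = 18.85
  [2→8]: (18.85+28.17)/2 × 6 = 141.06
  [8→14]: (28.17+20.84)/2 × 6 = 147.03
  [14→14.5]: (20.84+20.18)/2 × 0.5 = 10.255
  [14.5→20.5]: (20.18+13.36)/2 × 6 = 100.62
  [20.5→21.5]: (13.36+12.43)/2 × 1 = 12.895
  Sum = 430.71 mg/L·h
intramuscular injection tail: 12.43/0.074 = 167.973; AUC_ev,0→∞ = 430.71 + 167.973 = 598.683 mg/L·h
F = (AUC_ev/D_ev)/(AUC_iv/D_iv) = (598.683/75)/(1319.1695/50) = 7.98244/26.38339 = 0.3026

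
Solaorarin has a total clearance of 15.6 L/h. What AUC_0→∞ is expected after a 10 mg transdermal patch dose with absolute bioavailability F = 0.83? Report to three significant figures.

AUC = 0.532 mg/L·h

AUC_0→∞ = F × Dose / CL
        = 0.83 × 10 / 15.6 = 0.532051 mg/L·h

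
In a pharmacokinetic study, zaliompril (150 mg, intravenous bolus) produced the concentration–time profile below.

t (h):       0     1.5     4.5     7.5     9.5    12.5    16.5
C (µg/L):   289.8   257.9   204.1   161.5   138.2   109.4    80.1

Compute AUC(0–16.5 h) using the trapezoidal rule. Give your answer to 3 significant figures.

Trapezoidal AUC_0→16.5:
  [0→1.5]: (289.8+257.9)/2 × 1.5 = 410.775
  [1.5→4.5]: (257.9+204.1)/2 × 3 = 693.0
  [4.5→7.5]: (204.1+161.5)/2 × 3 = 548.4
  [7.5→9.5]: (161.5+138.2)/2 × 2 = 299.7
  [9.5→12.5]: (138.2+109.4)/2 × 3 = 371.4
  [12.5→16.5]: (109.4+80.1)/2 × 4 = 379.0
  Sum = 2702.275 µg/L·h

AUC = 2700 µg/L·h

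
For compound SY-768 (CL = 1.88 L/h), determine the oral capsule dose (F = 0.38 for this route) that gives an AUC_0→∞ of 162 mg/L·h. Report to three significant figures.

Dose = CL × AUC_0→∞ / F
     = 1.88 × 162 / 0.38 = 801.474 mg

Dose = 801 mg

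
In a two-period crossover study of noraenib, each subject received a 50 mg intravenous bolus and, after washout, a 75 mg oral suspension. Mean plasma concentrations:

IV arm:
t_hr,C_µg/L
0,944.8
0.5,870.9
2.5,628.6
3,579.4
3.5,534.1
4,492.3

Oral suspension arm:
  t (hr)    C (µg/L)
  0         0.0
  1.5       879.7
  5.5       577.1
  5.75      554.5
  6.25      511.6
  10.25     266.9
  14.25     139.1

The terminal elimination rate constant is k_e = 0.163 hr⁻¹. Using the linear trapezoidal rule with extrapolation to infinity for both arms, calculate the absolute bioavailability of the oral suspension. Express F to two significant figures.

Trapezoidal AUC_0→4 (IV):
  [0→0.5]: (944.8+870.9)/2 × 0.5 = 453.925
  [0.5→2.5]: (870.9+628.6)/2 × 2 = 1499.5
  [2.5→3]: (628.6+579.4)/2 × 0.5 = 302.0
  [3→3.5]: (579.4+534.1)/2 × 0.5 = 278.375
  [3.5→4]: (534.1+492.3)/2 × 0.5 = 256.6
  Sum = 2790.4 µg/L·hr
IV tail: 492.3/0.163 = 3020.245; AUC_iv,0→∞ = 2790.4 + 3020.245 = 5810.645 µg/L·hr
Trapezoidal AUC_0→14.25 (oral suspension):
  [0→1.5]: (0.0+879.7)/2 × 1.5 = 659.775
  [1.5→5.5]: (879.7+577.1)/2 × 4 = 2913.6
  [5.5→5.75]: (577.1+554.5)/2 × 0.25 = 141.45
  [5.75→6.25]: (554.5+511.6)/2 × 0.5 = 266.525
  [6.25→10.25]: (511.6+266.9)/2 × 4 = 1557.0
  [10.25→14.25]: (266.9+139.1)/2 × 4 = 812.0
  Sum = 6350.35 µg/L·hr
oral suspension tail: 139.1/0.163 = 853.374; AUC_ev,0→∞ = 6350.35 + 853.374 = 7203.724 µg/L·hr
F = (AUC_ev/D_ev)/(AUC_iv/D_iv) = (7203.724/75)/(5810.645/50) = 96.0497/116.2129 = 0.8265

F = 0.83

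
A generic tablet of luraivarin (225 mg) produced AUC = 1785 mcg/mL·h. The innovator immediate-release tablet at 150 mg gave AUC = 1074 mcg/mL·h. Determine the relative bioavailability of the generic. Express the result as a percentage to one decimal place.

F_rel = (AUC_test/D_test) / (AUC_ref/D_ref)
      = (1785/225) / (1074/150)
      = 7.93333 / 7.16 = 1.1080 = 110.80%

F_rel = 110.8%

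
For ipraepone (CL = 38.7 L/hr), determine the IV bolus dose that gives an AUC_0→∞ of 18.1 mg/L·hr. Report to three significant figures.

Dose_iv = CL × AUC_0→∞
     = 38.7 × 18.1 = 700.47 mg

Dose = 700 mg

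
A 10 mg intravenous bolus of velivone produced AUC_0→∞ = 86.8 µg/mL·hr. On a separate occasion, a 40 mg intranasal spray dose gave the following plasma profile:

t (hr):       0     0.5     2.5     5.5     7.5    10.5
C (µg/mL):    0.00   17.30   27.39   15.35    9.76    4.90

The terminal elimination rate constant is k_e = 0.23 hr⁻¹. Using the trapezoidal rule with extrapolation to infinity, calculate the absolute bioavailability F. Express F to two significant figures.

Trapezoidal AUC_0→10.5 (intranasal spray):
  [0→0.5]: (0.00+17.30)/2 × 0.5 = 4.325
  [0.5→2.5]: (17.30+27.39)/2 × 2 = 44.69
  [2.5→5.5]: (27.39+15.35)/2 × 3 = 64.11
  [5.5→7.5]: (15.35+9.76)/2 × 2 = 25.11
  [7.5→10.5]: (9.76+4.90)/2 × 3 = 21.99
  Sum = 160.225 µg/mL·hr
Tail: C_last/k_e = 4.90/0.23 = 21.304
AUC_0→∞ (intranasal spray) = 160.225 + 21.304 = 181.529 µg/mL·hr
F = (AUC_ev/D_ev)/(AUC_iv/D_iv) = (181.529/40)/(86.8/10) = 4.538225/8.68 = 0.5228

F = 0.52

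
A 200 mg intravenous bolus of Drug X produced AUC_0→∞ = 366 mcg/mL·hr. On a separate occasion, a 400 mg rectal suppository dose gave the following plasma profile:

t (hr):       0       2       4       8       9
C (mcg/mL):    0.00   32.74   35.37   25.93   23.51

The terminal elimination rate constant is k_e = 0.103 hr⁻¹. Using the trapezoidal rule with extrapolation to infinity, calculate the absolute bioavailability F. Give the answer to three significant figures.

F = 0.651

Trapezoidal AUC_0→9 (rectal suppository):
  [0→2]: (0.00+32.74)/2 × 2 = 32.74
  [2→4]: (32.74+35.37)/2 × 2 = 68.11
  [4→8]: (35.37+25.93)/2 × 4 = 122.6
  [8→9]: (25.93+23.51)/2 × 1 = 24.72
  Sum = 248.17 mcg/mL·hr
Tail: C_last/k_e = 23.51/0.103 = 228.252
AUC_0→∞ (rectal suppository) = 248.17 + 228.252 = 476.422 mcg/mL·hr
F = (AUC_ev/D_ev)/(AUC_iv/D_iv) = (476.422/400)/(366/200) = 1.191055/1.83 = 0.6508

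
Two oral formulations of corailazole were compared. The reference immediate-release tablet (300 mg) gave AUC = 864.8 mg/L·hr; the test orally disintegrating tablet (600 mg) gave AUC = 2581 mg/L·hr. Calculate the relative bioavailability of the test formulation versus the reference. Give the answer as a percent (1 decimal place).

F_rel = (AUC_test/D_test) / (AUC_ref/D_ref)
      = (2581/600) / (864.8/300)
      = 4.30167 / 2.88267 = 1.4923 = 149.23%

F_rel = 149.2%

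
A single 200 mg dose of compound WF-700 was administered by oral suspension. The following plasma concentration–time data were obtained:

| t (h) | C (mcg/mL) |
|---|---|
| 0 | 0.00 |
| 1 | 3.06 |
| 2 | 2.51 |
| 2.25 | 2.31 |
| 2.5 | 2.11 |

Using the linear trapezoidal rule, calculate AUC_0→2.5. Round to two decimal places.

AUC = 5.47 mcg/mL·h

Trapezoidal AUC_0→2.5:
  [0→1]: (0.00+3.06)/2 × 1 = 1.53
  [1→2]: (3.06+2.51)/2 × 1 = 2.785
  [2→2.25]: (2.51+2.31)/2 × 0.25 = 0.6025
  [2.25→2.5]: (2.31+2.11)/2 × 0.25 = 0.5525
  Sum = 5.47 mcg/mL·h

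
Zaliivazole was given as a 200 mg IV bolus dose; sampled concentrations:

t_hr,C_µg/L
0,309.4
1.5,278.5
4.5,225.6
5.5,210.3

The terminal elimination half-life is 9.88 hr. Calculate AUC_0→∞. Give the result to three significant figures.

AUC = 4410 µg/L·hr

Trapezoidal AUC_0→5.5:
  [0→1.5]: (309.4+278.5)/2 × 1.5 = 440.925
  [1.5→4.5]: (278.5+225.6)/2 × 3 = 756.15
  [4.5→5.5]: (225.6+210.3)/2 × 1 = 217.95
  Sum = 1415.025 µg/L·hr
k_e = ln2 / t½ = 0.693147 / 9.88 = 0.0702 hr^-1
Extrapolated tail: C_last / k_e = 210.3 / 0.0702 = 2995.726
AUC_0→∞ = 1415.025 + 2995.726 = 4410.751 µg/L·hr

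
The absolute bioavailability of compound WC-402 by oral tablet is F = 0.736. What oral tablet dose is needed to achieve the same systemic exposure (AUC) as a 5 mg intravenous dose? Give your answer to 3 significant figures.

D_oral = 6.79 mg

For equal systemic exposure: F × D_ev = D_iv
D_ev = D_iv / F = 5 / 0.736 = 6.79348 mg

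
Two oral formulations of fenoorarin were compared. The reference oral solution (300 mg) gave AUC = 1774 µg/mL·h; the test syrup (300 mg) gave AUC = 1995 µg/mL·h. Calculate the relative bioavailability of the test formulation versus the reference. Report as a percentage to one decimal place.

F_rel = (AUC_test/D_test) / (AUC_ref/D_ref)
      = (1995/300) / (1774/300)
      = 6.65 / 5.91333 = 1.1246 = 112.46%

F_rel = 112.5%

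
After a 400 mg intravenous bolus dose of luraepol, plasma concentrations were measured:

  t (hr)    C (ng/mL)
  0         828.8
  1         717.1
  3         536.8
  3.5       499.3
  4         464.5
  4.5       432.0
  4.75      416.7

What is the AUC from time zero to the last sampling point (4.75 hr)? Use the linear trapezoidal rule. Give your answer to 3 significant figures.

AUC = 2860 ng/mL·hr

Trapezoidal AUC_0→4.75:
  [0→1]: (828.8+717.1)/2 × 1 = 772.95
  [1→3]: (717.1+536.8)/2 × 2 = 1253.9
  [3→3.5]: (536.8+499.3)/2 × 0.5 = 259.025
  [3.5→4]: (499.3+464.5)/2 × 0.5 = 240.95
  [4→4.5]: (464.5+432.0)/2 × 0.5 = 224.125
  [4.5→4.75]: (432.0+416.7)/2 × 0.25 = 106.0875
  Sum = 2857.0375 ng/mL·hr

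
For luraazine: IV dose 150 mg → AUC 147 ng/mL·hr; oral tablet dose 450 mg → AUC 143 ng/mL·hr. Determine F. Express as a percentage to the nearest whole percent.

F = (AUC_ev / D_ev) / (AUC_iv / D_iv)
  = (143/450) / (147/150)
  = 0.317778 / 0.98 = 0.3243
  = 32.43%

F = 32%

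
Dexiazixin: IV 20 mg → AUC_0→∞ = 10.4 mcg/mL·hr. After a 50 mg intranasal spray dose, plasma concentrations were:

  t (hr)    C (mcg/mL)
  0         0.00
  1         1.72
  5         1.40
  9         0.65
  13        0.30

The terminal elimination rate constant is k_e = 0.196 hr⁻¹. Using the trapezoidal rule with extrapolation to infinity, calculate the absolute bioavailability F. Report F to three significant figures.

F = 0.563

Trapezoidal AUC_0→13 (intranasal spray):
  [0→1]: (0.00+1.72)/2 × 1 = 0.86
  [1→5]: (1.72+1.40)/2 × 4 = 6.24
  [5→9]: (1.40+0.65)/2 × 4 = 4.1
  [9→13]: (0.65+0.30)/2 × 4 = 1.9
  Sum = 13.1 mcg/mL·hr
Tail: C_last/k_e = 0.30/0.196 = 1.531
AUC_0→∞ (intranasal spray) = 13.1 + 1.531 = 14.631 mcg/mL·hr
F = (AUC_ev/D_ev)/(AUC_iv/D_iv) = (14.631/50)/(10.4/20) = 0.29262/0.52 = 0.5627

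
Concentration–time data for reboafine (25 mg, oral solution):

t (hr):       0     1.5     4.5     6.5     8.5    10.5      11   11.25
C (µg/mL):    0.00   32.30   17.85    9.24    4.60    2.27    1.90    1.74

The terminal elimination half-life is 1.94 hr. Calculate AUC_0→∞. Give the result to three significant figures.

Trapezoidal AUC_0→11.25:
  [0→1.5]: (0.00+32.30)/2 × 1.5 = 24.225
  [1.5→4.5]: (32.30+17.85)/2 × 3 = 75.225
  [4.5→6.5]: (17.85+9.24)/2 × 2 = 27.09
  [6.5→8.5]: (9.24+4.60)/2 × 2 = 13.84
  [8.5→10.5]: (4.60+2.27)/2 × 2 = 6.87
  [10.5→11]: (2.27+1.90)/2 × 0.5 = 1.0425
  [11→11.25]: (1.90+1.74)/2 × 0.25 = 0.455
  Sum = 148.7475 µg/mL·hr
k_e = ln2 / t½ = 0.693147 / 1.94 = 0.3573 hr^-1
Extrapolated tail: C_last / k_e = 1.74 / 0.3573 = 4.870
AUC_0→∞ = 148.7475 + 4.870 = 153.6175 µg/mL·hr

AUC = 154 µg/mL·hr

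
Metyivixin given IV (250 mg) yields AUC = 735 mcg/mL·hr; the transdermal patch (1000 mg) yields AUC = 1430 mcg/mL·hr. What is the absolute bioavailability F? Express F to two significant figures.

F = 0.49

F = (AUC_ev / D_ev) / (AUC_iv / D_iv)
  = (1430/1000) / (735/250)
  = 1.43 / 2.94 = 0.4864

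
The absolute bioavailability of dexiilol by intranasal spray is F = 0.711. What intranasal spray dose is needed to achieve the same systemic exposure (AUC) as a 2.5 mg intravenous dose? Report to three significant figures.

For equal systemic exposure: F × D_ev = D_iv
D_ev = D_iv / F = 2.5 / 0.711 = 3.51617 mg

D_intranasal = 3.52 mg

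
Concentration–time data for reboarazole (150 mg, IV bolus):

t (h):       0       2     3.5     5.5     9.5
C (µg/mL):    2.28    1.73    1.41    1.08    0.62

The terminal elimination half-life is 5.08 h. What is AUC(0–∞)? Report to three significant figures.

Trapezoidal AUC_0→9.5:
  [0→2]: (2.28+1.73)/2 × 2 = 4.01
  [2→3.5]: (1.73+1.41)/2 × 1.5 = 2.355
  [3.5→5.5]: (1.41+1.08)/2 × 2 = 2.49
  [5.5→9.5]: (1.08+0.62)/2 × 4 = 3.4
  Sum = 12.255 µg/mL·h
k_e = ln2 / t½ = 0.693147 / 5.08 = 0.1364 h^-1
Extrapolated tail: C_last / k_e = 0.62 / 0.1364 = 4.545
AUC_0→∞ = 12.255 + 4.545 = 16.8 µg/mL·h

AUC = 16.8 µg/mL·h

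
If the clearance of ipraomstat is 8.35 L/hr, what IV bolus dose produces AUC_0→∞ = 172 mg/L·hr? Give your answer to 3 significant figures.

Dose_iv = CL × AUC_0→∞
     = 8.35 × 172 = 1436.2 mg

Dose = 1440 mg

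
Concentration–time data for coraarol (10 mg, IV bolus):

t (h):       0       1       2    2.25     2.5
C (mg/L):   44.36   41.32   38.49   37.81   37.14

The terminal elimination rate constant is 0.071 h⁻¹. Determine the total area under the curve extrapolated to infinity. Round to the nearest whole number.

Trapezoidal AUC_0→2.5:
  [0→1]: (44.36+41.32)/2 × 1 = 42.84
  [1→2]: (41.32+38.49)/2 × 1 = 39.905
  [2→2.25]: (38.49+37.81)/2 × 0.25 = 9.5375
  [2.25→2.5]: (37.81+37.14)/2 × 0.25 = 9.36875
  Sum = 101.65125 mg/L·h
Extrapolated tail: C_last / k_e = 37.14 / 0.071 = 523.099
AUC_0→∞ = 101.65125 + 523.099 = 624.75025 mg/L·h

AUC = 625 mg/L·h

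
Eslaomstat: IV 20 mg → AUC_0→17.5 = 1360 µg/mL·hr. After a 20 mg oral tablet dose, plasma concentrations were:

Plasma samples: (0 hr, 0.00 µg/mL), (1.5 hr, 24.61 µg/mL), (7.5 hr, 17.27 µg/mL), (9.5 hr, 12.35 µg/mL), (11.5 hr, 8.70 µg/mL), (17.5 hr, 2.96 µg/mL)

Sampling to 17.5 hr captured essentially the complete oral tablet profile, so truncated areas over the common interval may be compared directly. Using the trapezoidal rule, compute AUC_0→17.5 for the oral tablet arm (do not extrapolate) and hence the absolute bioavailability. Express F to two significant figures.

F = 0.17

Trapezoidal AUC_0→17.5 (oral tablet):
  [0→1.5]: (0.00+24.61)/2 × 1.5 = 18.4575
  [1.5→7.5]: (24.61+17.27)/2 × 6 = 125.64
  [7.5→9.5]: (17.27+12.35)/2 × 2 = 29.62
  [9.5→11.5]: (12.35+8.70)/2 × 2 = 21.05
  [11.5→17.5]: (8.70+2.96)/2 × 6 = 34.98
  Sum = 229.7475 µg/mL·hr
F = (AUC_ev/D_ev)/(AUC_iv/D_iv) = (229.7475/20)/(1360/20) = 11.487375/68 = 0.1689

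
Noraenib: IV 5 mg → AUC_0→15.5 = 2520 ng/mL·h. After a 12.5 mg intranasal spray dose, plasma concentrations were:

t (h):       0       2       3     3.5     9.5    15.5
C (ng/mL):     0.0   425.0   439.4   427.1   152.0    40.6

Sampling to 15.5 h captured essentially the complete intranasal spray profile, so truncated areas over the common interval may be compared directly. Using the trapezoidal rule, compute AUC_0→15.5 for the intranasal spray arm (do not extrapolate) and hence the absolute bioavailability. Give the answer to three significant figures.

F = 0.538

Trapezoidal AUC_0→15.5 (intranasal spray):
  [0→2]: (0.0+425.0)/2 × 2 = 425.0
  [2→3]: (425.0+439.4)/2 × 1 = 432.2
  [3→3.5]: (439.4+427.1)/2 × 0.5 = 216.625
  [3.5→9.5]: (427.1+152.0)/2 × 6 = 1737.3
  [9.5→15.5]: (152.0+40.6)/2 × 6 = 577.8
  Sum = 3388.925 ng/mL·h
F = (AUC_ev/D_ev)/(AUC_iv/D_iv) = (3388.925/12.5)/(2520/5) = 271.114/504 = 0.5379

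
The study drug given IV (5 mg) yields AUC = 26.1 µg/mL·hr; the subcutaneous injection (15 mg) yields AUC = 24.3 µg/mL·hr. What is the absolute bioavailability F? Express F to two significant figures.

F = (AUC_ev / D_ev) / (AUC_iv / D_iv)
  = (24.3/15) / (26.1/5)
  = 1.62 / 5.22 = 0.3103

F = 0.31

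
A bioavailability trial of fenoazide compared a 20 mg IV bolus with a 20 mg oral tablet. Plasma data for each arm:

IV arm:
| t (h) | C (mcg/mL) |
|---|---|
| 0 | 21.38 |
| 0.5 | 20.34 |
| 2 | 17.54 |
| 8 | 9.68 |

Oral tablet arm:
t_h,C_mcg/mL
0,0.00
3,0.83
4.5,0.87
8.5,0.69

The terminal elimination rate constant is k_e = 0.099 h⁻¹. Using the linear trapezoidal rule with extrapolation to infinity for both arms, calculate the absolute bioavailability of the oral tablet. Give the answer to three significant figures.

Trapezoidal AUC_0→8 (IV):
  [0→0.5]: (21.38+20.34)/2 × 0.5 = 10.43
  [0.5→2]: (20.34+17.54)/2 × 1.5 = 28.41
  [2→8]: (17.54+9.68)/2 × 6 = 81.66
  Sum = 120.5 mcg/mL·h
IV tail: 9.68/0.099 = 97.778; AUC_iv,0→∞ = 120.5 + 97.778 = 218.278 mcg/mL·h
Trapezoidal AUC_0→8.5 (oral tablet):
  [0→3]: (0.00+0.83)/2 × 3 = 1.245
  [3→4.5]: (0.83+0.87)/2 × 1.5 = 1.275
  [4.5→8.5]: (0.87+0.69)/2 × 4 = 3.12
  Sum = 5.64 mcg/mL·h
oral tablet tail: 0.69/0.099 = 6.970; AUC_ev,0→∞ = 5.64 + 6.970 = 12.61 mcg/mL·h
F = (AUC_ev/D_ev)/(AUC_iv/D_iv) = (12.61/20)/(218.278/20) = 0.6305/10.9139 = 0.0578

F = 0.0578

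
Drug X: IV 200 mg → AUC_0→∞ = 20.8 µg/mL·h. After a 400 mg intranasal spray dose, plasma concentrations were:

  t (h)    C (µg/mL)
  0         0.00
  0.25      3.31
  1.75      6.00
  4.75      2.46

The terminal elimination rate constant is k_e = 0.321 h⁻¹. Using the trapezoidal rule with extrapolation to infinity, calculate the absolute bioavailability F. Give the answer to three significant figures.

Trapezoidal AUC_0→4.75 (intranasal spray):
  [0→0.25]: (0.00+3.31)/2 × 0.25 = 0.41375
  [0.25→1.75]: (3.31+6.00)/2 × 1.5 = 6.9825
  [1.75→4.75]: (6.00+2.46)/2 × 3 = 12.69
  Sum = 20.08625 µg/mL·h
Tail: C_last/k_e = 2.46/0.321 = 7.664
AUC_0→∞ (intranasal spray) = 20.08625 + 7.664 = 27.75025 µg/mL·h
F = (AUC_ev/D_ev)/(AUC_iv/D_iv) = (27.75025/400)/(20.8/200) = 0.069375625/0.104 = 0.6671

F = 0.667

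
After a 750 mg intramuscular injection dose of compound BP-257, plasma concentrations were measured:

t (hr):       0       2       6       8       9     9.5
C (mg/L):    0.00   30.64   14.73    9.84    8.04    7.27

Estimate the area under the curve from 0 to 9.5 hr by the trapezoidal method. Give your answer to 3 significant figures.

AUC = 159 mg/L·hr

Trapezoidal AUC_0→9.5:
  [0→2]: (0.00+30.64)/2 × 2 = 30.64
  [2→6]: (30.64+14.73)/2 × 4 = 90.74
  [6→8]: (14.73+9.84)/2 × 2 = 24.57
  [8→9]: (9.84+8.04)/2 × 1 = 8.94
  [9→9.5]: (8.04+7.27)/2 × 0.5 = 3.8275
  Sum = 158.7175 mg/L·hr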